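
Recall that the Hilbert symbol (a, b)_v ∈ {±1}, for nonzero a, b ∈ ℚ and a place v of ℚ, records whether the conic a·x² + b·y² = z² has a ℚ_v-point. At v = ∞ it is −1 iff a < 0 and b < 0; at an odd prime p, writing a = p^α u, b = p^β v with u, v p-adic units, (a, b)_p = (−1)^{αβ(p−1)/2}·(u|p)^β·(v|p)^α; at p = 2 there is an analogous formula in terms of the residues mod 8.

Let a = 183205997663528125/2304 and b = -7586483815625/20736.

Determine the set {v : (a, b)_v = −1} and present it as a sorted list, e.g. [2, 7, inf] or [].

[13, 19, 31, 41]

Mod squares: a ≡ 502645, b ≡ -33624305. Check v ∈ {∞, 2, 3, 5, 11, 13, 19, 31, 37, 41}.
v=19: a=19^3·(≡4), b=19^2·(≡15) mod 19; (4|19)=+1, (15|19)=-1; (−1)^{3·2·9}·(+1)^2·(-1)^3 = -1.
v=31: a=31^2·(≡26), b=31^1·(≡1) mod 31; (26|31)=-1, (1|31)=+1; (−1)^{2·1·15}·(-1)^1·(+1)^2 = -1.
v=13: a=13^1·(≡12), b=13^1·(≡2) mod 13; (12|13)=+1, (2|13)=-1; (−1)^{1·1·6}·(+1)^1·(-1)^1 = -1.
v=∞: 502645 > 0 and -33624305 < 0  ⇒  (a,b)_∞ = +1.
v=2: v_2(a)=-8, v_2(b)=-8; units ≡ 5, 7 (mod 8); ε·ε+αω+βω = 0·1+-8·0+-8·1 ≡ 0  ⇒  (a,b)_2 = +1.
v=37: a=37^1·(≡17), b=37^1·(≡19) mod 37; (17|37)=-1, (19|37)=-1; (−1)^{1·1·18}·(-1)^1·(-1)^1 = +1.
v=11: a=11^1·(≡9), b=11^1·(≡8) mod 11; (9|11)=+1, (8|11)=-1; (−1)^{1·1·5}·(+1)^1·(-1)^1 = +1.
v=5: a=5^5·(≡1), b=5^5·(≡4) mod 5; (1|5)=+1, (4|5)=+1; (−1)^{5·5·2}·(+1)^5·(+1)^5 = +1.
v=3: a=3^-2·(≡1), b=3^-4·(≡1) mod 3; (1|3)=+1, (1|3)=+1; (−1)^{-2·-4·1}·(+1)^-4·(+1)^-2 = +1.
v=41: a=41^2·(≡35), b=41^1·(≡21) mod 41; (35|41)=-1, (21|41)=+1; (−1)^{2·1·20}·(-1)^1·(+1)^2 = -1.
(502645, -33624305 / ℚ) ramifies at {13, 19, 31, 41}: a division algebra.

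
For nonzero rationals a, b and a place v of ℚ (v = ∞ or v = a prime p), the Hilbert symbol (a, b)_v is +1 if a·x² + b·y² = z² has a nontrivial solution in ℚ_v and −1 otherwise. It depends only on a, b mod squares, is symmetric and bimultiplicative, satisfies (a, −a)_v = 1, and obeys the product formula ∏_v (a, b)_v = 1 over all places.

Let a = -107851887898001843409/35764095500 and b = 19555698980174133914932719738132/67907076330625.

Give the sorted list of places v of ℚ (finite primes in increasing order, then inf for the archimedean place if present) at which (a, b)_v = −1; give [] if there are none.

Mod squares: a ≡ -2152795, b ≡ 37. Check v ∈ {∞, 2, 3, 5, 7, 11, 17, 19, 31, 37, 43}.
v=5: a=5^-3·(≡4), b=5^-4·(≡3) mod 5; (4|5)=+1, (3|5)=-1; (−1)^{-3·-4·2}·(+1)^-4·(-1)^-3 = -1.
v=∞: -2152795 < 0 and 37 > 0  ⇒  (a,b)_∞ = +1.
v=2: v_2(a)=-2, v_2(b)=2; units ≡ 5, 5 (mod 8); ε·ε+αω+βω = 0·0+-2·1+2·1 ≡ 0  ⇒  (a,b)_2 = +1.
v=17: a=17^1·(≡15), b=17^2·(≡11) mod 17; (15|17)=+1, (11|17)=-1; (−1)^{1·2·8}·(+1)^2·(-1)^1 = -1.
v=37: a=37^2·(≡18), b=37^3·(≡26) mod 37; (18|37)=-1, (26|37)=+1; (−1)^{2·3·18}·(-1)^3·(+1)^2 = -1.
v=3: a=3^18·(≡2), b=3^24·(≡1) mod 3; (2|3)=-1, (1|3)=+1; (−1)^{18·24·1}·(-1)^24·(+1)^18 = +1.
v=7: a=7^-4·(≡3), b=7^-6·(≡4) mod 7; (3|7)=-1, (4|7)=+1; (−1)^{-4·-6·3}·(-1)^-6·(+1)^-4 = +1.
v=31: a=31^-3·(≡30), b=31^-4·(≡17) mod 31; (30|31)=-1, (17|31)=-1; (−1)^{-3·-4·15}·(-1)^-4·(-1)^-3 = -1.
v=43: a=43^1·(≡2), b=43^2·(≡33) mod 43; (2|43)=-1, (33|43)=-1; (−1)^{1·2·21}·(-1)^2·(-1)^1 = -1.
v=19: a=19^1·(≡1), b=19^2·(≡10) mod 19; (1|19)=+1, (10|19)=-1; (−1)^{1·2·9}·(+1)^2·(-1)^1 = -1.
v=11: a=11^4·(≡1), b=11^6·(≡4) mod 11; (1|11)=+1, (4|11)=+1; (−1)^{4·6·5}·(+1)^6·(+1)^4 = +1.
(-2152795, 37 / ℚ) ramifies at {5, 17, 19, 31, 37, 43}: a division algebra.

[5, 17, 19, 31, 37, 43]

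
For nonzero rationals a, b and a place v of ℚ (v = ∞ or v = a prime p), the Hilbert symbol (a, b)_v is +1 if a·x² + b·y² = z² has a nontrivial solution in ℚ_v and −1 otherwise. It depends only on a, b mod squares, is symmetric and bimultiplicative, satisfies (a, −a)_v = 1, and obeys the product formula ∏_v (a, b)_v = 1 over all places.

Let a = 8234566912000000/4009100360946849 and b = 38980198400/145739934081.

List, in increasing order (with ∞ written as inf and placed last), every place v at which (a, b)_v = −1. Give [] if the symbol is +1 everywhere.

Mod squares: a ≡ 13, b ≡ 26. Check v ∈ {∞, 2, 3, 5, 7, 11, 13, 43, 53}.
v=11: a=11^4·(≡8), b=11^4·(≡3) mod 11; (8|11)=-1, (3|11)=+1; (−1)^{4·4·5}·(-1)^4·(+1)^4 = +1.
v=∞: 13 > 0 and 26 > 0  ⇒  (a,b)_∞ = +1.
v=5: a=5^6·(≡2), b=5^2·(≡1) mod 5; (2|5)=-1, (1|5)=+1; (−1)^{6·2·2}·(-1)^2·(+1)^6 = +1.
v=2: v_2(a)=14, v_2(b)=13; units ≡ 5, 5 (mod 8); ε·ε+αω+βω = 0·0+14·1+13·1 ≡ 1  ⇒  (a,b)_2 = -1.
v=13: a=13^3·(≡12), b=13^1·(≡7) mod 13; (12|13)=+1, (7|13)=-1; (−1)^{3·1·6}·(+1)^1·(-1)^3 = -1.
v=53: a=53^-2·(≡13), b=53^-2·(≡35) mod 53; (13|53)=+1, (35|53)=-1; (−1)^{-2·-2·26}·(+1)^-2·(-1)^-2 = +1.
v=3: a=3^-8·(≡1), b=3^-2·(≡2) mod 3; (1|3)=+1, (2|3)=-1; (−1)^{-8·-2·1}·(+1)^-2·(-1)^-8 = +1.
v=7: a=7^-6·(≡3), b=7^-8·(≡6) mod 7; (3|7)=-1, (6|7)=-1; (−1)^{-6·-8·3}·(-1)^-8·(-1)^-6 = +1.
v=43: a=43^-2·(≡9), b=43^0·(≡29) mod 43; (9|43)=+1, (29|43)=-1; (−1)^{-2·0·21}·(+1)^0·(-1)^-2 = +1.
(13, 26 / ℚ) ramifies at {2, 13}: a division algebra.

[2, 13]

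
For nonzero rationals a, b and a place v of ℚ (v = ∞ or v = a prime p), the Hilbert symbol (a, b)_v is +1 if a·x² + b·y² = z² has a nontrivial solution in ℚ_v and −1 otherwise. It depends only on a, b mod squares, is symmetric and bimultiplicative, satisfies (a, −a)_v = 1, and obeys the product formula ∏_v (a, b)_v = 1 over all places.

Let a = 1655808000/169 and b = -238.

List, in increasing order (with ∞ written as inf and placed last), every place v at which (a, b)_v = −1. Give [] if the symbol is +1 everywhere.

(a, b) ≡ (330, -238) mod (ℚ^×)²; places V = {2, 3, 5, 7, 11, 13, 17, ∞}.
(a,b)_2: α=13, β=1; u≡5, v≡1 (mod 8); ε(u)ε(v)=0·0, αω(v)=13·0, βω(u)=1·1; sum ≡ 1  ⇒  -1.
(a,b)_7: α=2, u≡4; β=1, v≡1 (mod 7); (4|7)=+1, (1|7)=+1; sign (−1)^0·+1^1·+1^2 = +1.
(a,b)_∞: sgn(330)=+, sgn(-238)=−, so +1.
(a,b)_13: α=-2, u≡2; β=0, v≡9 (mod 13); (2|13)=-1, (9|13)=+1; sign (−1)^0·-1^0·+1^-2 = +1.
(a,b)_17: α=0, u≡7; β=1, v≡3 (mod 17); (7|17)=-1, (3|17)=-1; sign (−1)^0·-1^1·-1^0 = -1.
(a,b)_3: α=1, u≡2; β=0, v≡2 (mod 3); (2|3)=-1, (2|3)=-1; sign (−1)^0·-1^0·-1^1 = -1.
(a,b)_5: α=3, u≡1; β=0, v≡2 (mod 5); (1|5)=+1, (2|5)=-1; sign (−1)^0·+1^0·-1^3 = -1.
(a,b)_11: α=1, u≡10; β=0, v≡4 (mod 11); (10|11)=-1, (4|11)=+1; sign (−1)^0·-1^0·+1^1 = +1.
(330, -238 / ℚ) ramifies at {2, 3, 5, 17}: a division algebra.

[2, 3, 5, 17]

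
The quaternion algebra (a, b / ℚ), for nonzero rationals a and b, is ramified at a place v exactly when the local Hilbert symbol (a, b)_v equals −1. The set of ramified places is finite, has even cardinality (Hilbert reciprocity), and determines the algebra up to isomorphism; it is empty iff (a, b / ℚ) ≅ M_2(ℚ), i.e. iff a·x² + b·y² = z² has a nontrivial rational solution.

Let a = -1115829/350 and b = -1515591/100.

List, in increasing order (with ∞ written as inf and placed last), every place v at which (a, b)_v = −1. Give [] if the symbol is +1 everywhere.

Mod squares: a ≡ -6006, b ≡ -231. Check v ∈ {∞, 2, 3, 5, 7, 11, 13, 17}.
v=7: a=7^-1·(≡6), b=7^1·(≡2) mod 7; (6|7)=-1, (2|7)=+1; (−1)^{-1·1·3}·(-1)^1·(+1)^-1 = +1.
v=5: a=5^-2·(≡4), b=5^-2·(≡1) mod 5; (4|5)=+1, (1|5)=+1; (−1)^{-2·-2·2}·(+1)^-2·(+1)^-2 = +1.
v=17: a=17^2·(≡10), b=17^0·(≡12) mod 17; (10|17)=-1, (12|17)=-1; (−1)^{2·0·8}·(-1)^0·(-1)^2 = +1.
v=2: v_2(a)=-1, v_2(b)=-2; units ≡ 5, 1 (mod 8); ε·ε+αω+βω = 0·0+-1·0+-2·1 ≡ 0  ⇒  (a,b)_2 = +1.
v=11: a=11^1·(≡4), b=11^1·(≡5) mod 11; (4|11)=+1, (5|11)=+1; (−1)^{1·1·5}·(+1)^1·(+1)^1 = -1.
v=13: a=13^1·(≡7), b=13^0·(≡3) mod 13; (7|13)=-1, (3|13)=+1; (−1)^{1·0·6}·(-1)^0·(+1)^1 = +1.
v=∞: -6006 < 0 and -231 < 0  ⇒  (a,b)_∞ = -1.
v=3: a=3^3·(≡2), b=3^9·(≡1) mod 3; (2|3)=-1, (1|3)=+1; (−1)^{3·9·1}·(-1)^9·(+1)^3 = +1.
(-6006, -231 / ℚ) ramifies at {11, ∞}: a division algebra.

[11, inf]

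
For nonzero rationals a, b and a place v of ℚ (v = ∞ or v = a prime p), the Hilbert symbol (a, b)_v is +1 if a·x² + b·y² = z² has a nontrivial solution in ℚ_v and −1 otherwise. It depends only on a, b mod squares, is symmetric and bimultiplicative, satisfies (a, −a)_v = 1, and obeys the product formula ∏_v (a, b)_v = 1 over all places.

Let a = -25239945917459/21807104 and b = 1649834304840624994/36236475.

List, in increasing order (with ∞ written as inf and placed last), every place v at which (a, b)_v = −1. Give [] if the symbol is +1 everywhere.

[2, 13, 23, 29]

(a, b) ≡ (-75361, 100531574) mod (ℚ^×)²; places V = {2, 3, 5, 7, 11, 13, 17, 23, 29, 31, ∞}.
(a,b)_31: α=1, u≡4; β=1, v≡17 (mod 31); (4|31)=+1, (17|31)=-1; sign (−1)^1·+1^1·-1^1 = +1.
(a,b)_5: α=0, u≡4; β=-2, v≡1 (mod 5); (4|5)=+1, (1|5)=+1; sign (−1)^0·+1^-2·+1^0 = +1.
(a,b)_7: α=2, u≡2; β=4, v≡5 (mod 7); (2|7)=+1, (5|7)=-1; sign (−1)^0·+1^4·-1^2 = +1.
(a,b)_2: α=-14, β=1; u≡7, v≡3 (mod 8); ε(u)ε(v)=1·1, αω(v)=-14·1, βω(u)=1·0; sum ≡ 1  ⇒  -1.
(a,b)_3: α=0, u≡2; β=-2, v≡2 (mod 3); (2|3)=-1, (2|3)=-1; sign (−1)^0·-1^-2·-1^0 = +1.
(a,b)_13: α=3, u≡9; β=3, v≡2 (mod 13); (9|13)=+1, (2|13)=-1; sign (−1)^0·+1^3·-1^3 = -1.
(a,b)_29: α=2, u≡19; β=3, v≡6 (mod 29); (19|29)=-1, (6|29)=+1; sign (−1)^0·-1^3·+1^2 = -1.
(a,b)_17: α=1, u≡9; β=1, v≡13 (mod 17); (9|17)=+1, (13|17)=+1; sign (−1)^0·+1^1·+1^1 = +1.
(a,b)_23: α=2, u≡7; β=3, v≡12 (mod 23); (7|23)=-1, (12|23)=+1; sign (−1)^0·-1^3·+1^2 = -1.
(a,b)_11: α=-3, u≡7; β=-5, v≡5 (mod 11); (7|11)=-1, (5|11)=+1; sign (−1)^1·-1^-5·+1^-3 = +1.
(a,b)_∞: sgn(-75361)=−, sgn(100531574)=+, so +1.
Ram(-75361, 100531574) = {2, 13, 23, 29}; no ℚ_2-point on the conic.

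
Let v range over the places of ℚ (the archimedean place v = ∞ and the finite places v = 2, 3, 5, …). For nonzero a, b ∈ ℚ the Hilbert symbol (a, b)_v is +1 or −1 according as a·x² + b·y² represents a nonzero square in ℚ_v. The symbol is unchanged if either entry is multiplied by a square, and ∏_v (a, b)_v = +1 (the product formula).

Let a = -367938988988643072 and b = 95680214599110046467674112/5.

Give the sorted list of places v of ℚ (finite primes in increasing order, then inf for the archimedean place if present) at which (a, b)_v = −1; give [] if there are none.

[5, 29]

Mod squares: a ≡ -6783, b ≡ 23546985. Check v ∈ {∞, 2, 3, 5, 7, 11, 13, 17, 19, 29, 37}.
v=2: v_2(a)=8, v_2(b)=12; units ≡ 1, 1 (mod 8); ε·ε+αω+βω = 0·0+8·0+12·0 ≡ 0  ⇒  (a,b)_2 = +1.
v=∞: -6783 < 0 and 23546985 > 0  ⇒  (a,b)_∞ = +1.
v=11: a=11^2·(≡9), b=11^3·(≡2) mod 11; (9|11)=+1, (2|11)=-1; (−1)^{2·3·5}·(+1)^3·(-1)^2 = +1.
v=5: a=5^0·(≡3), b=5^-1·(≡2) mod 5; (3|5)=-1, (2|5)=-1; (−1)^{0·-1·2}·(-1)^-1·(-1)^0 = -1.
v=3: a=3^3·(≡1), b=3^7·(≡2) mod 3; (1|3)=+1, (2|3)=-1; (−1)^{3·7·1}·(+1)^7·(-1)^3 = +1.
v=17: a=17^1·(≡15), b=17^2·(≡8) mod 17; (15|17)=+1, (8|17)=+1; (−1)^{1·2·8}·(+1)^2·(+1)^1 = +1.
v=13: a=13^2·(≡9), b=13^2·(≡5) mod 13; (9|13)=+1, (5|13)=-1; (−1)^{2·2·6}·(+1)^2·(-1)^2 = +1.
v=37: a=37^2·(≡30), b=37^3·(≡22) mod 37; (30|37)=+1, (22|37)=-1; (−1)^{2·3·18}·(+1)^3·(-1)^2 = +1.
v=7: a=7^1·(≡4), b=7^1·(≡6) mod 7; (4|7)=+1, (6|7)=-1; (−1)^{1·1·3}·(+1)^1·(-1)^1 = +1.
v=19: a=19^1·(≡6), b=19^1·(≡8) mod 19; (6|19)=+1, (8|19)=-1; (−1)^{1·1·9}·(+1)^1·(-1)^1 = +1.
v=29: a=29^2·(≡8), b=29^3·(≡7) mod 29; (8|29)=-1, (7|29)=+1; (−1)^{2·3·14}·(-1)^3·(+1)^2 = -1.
Ram(-6783, 23546985) = {5, 29}; no ℚ_5-point on the conic.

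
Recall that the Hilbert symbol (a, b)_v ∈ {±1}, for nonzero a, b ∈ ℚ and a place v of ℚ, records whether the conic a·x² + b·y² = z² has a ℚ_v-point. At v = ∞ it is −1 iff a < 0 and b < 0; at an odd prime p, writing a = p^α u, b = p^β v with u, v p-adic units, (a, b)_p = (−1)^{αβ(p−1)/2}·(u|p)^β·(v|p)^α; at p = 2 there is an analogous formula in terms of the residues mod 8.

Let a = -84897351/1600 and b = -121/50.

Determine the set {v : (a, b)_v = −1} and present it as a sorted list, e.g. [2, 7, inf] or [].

Mod squares: a ≡ -1591, b ≡ -2. Check v ∈ {∞, 2, 3, 5, 7, 11, 37, 43}.
v=43: a=43^1·(≡13), b=43^0·(≡38) mod 43; (13|43)=+1, (38|43)=+1; (−1)^{1·0·21}·(+1)^0·(+1)^1 = +1.
v=3: a=3^2·(≡2), b=3^0·(≡1) mod 3; (2|3)=-1, (1|3)=+1; (−1)^{2·0·1}·(-1)^0·(+1)^2 = +1.
v=11: a=11^2·(≡3), b=11^2·(≡9) mod 11; (3|11)=+1, (9|11)=+1; (−1)^{2·2·5}·(+1)^2·(+1)^2 = +1.
v=7: a=7^2·(≡5), b=7^0·(≡5) mod 7; (5|7)=-1, (5|7)=-1; (−1)^{2·0·3}·(-1)^0·(-1)^2 = +1.
v=2: v_2(a)=-6, v_2(b)=-1; units ≡ 1, 7 (mod 8); ε·ε+αω+βω = 0·1+-6·0+-1·0 ≡ 0  ⇒  (a,b)_2 = +1.
v=37: a=37^1·(≡20), b=37^0·(≡22) mod 37; (20|37)=-1, (22|37)=-1; (−1)^{1·0·18}·(-1)^0·(-1)^1 = -1.
v=5: a=5^-2·(≡1), b=5^-2·(≡2) mod 5; (1|5)=+1, (2|5)=-1; (−1)^{-2·-2·2}·(+1)^-2·(-1)^-2 = +1.
v=∞: -1591 < 0 and -2 < 0  ⇒  (a,b)_∞ = -1.
(-1591, -2 / ℚ) ramifies at {37, ∞}: a division algebra.

[37, inf]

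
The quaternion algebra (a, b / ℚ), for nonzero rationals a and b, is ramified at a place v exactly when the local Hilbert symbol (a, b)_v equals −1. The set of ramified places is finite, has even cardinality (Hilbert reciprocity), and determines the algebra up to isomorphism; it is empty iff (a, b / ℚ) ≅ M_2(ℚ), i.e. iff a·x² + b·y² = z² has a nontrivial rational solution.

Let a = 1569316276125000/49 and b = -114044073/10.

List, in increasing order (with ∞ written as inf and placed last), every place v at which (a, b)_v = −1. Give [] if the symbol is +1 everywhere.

[2, 3, 5, 11]

Mod squares: a ≡ 2, b ≡ -330. Check v ∈ {∞, 2, 3, 5, 7, 11, 13, 17}.
v=3: a=3^2·(≡2), b=3^1·(≡1) mod 3; (2|3)=-1, (1|3)=+1; (−1)^{2·1·1}·(-1)^1·(+1)^2 = -1.
v=11: a=11^0·(≡8), b=11^3·(≡4) mod 11; (8|11)=-1, (4|11)=+1; (−1)^{0·3·5}·(-1)^3·(+1)^0 = -1.
v=∞: 2 > 0 and -330 < 0  ⇒  (a,b)_∞ = +1.
v=13: a=13^6·(≡7), b=13^4·(≡5) mod 13; (7|13)=-1, (5|13)=-1; (−1)^{6·4·6}·(-1)^4·(-1)^6 = +1.
v=7: a=7^-2·(≡4), b=7^0·(≡6) mod 7; (4|7)=+1, (6|7)=-1; (−1)^{-2·0·3}·(+1)^0·(-1)^-2 = +1.
v=5: a=5^6·(≡3), b=5^-1·(≡1) mod 5; (3|5)=-1, (1|5)=+1; (−1)^{6·-1·2}·(-1)^-1·(+1)^6 = -1.
v=2: v_2(a)=3, v_2(b)=-1; units ≡ 1, 3 (mod 8); ε·ε+αω+βω = 0·1+3·1+-1·0 ≡ 1  ⇒  (a,b)_2 = -1.
v=17: a=17^2·(≡4), b=17^0·(≡7) mod 17; (4|17)=+1, (7|17)=-1; (−1)^{2·0·8}·(+1)^0·(-1)^2 = +1.
(2, -330 / ℚ) ramifies at {2, 3, 5, 11}: a division algebra.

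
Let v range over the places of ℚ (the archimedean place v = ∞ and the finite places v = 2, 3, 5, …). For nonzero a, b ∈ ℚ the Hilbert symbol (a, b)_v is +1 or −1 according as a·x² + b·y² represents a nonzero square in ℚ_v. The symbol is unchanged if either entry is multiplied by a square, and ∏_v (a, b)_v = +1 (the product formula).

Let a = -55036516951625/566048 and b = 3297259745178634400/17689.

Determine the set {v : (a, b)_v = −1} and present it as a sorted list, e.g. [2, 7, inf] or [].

(a, b) ≡ (-3216158770, 68714) mod (ℚ^×)²; places V = {2, 5, 7, 11, 17, 19, 23, 37, 43, 47, ∞}.
(a,b)_43: α=1, u≡4; β=1, v≡20 (mod 43); (4|43)=+1, (20|43)=-1; sign (−1)^1·+1^1·-1^1 = +1.
(a,b)_2: α=-5, β=5; u≡7, v≡5 (mod 8); ε(u)ε(v)=1·0, αω(v)=-5·1, βω(u)=5·0; sum ≡ 1  ⇒  -1.
(a,b)_∞: sgn(-3216158770)=−, sgn(68714)=+, so +1.
(a,b)_11: α=1, u≡1; β=2, v≡8 (mod 11); (1|11)=+1, (8|11)=-1; sign (−1)^0·+1^2·-1^1 = -1.
(a,b)_7: α=-2, u≡4; β=-2, v≡1 (mod 7); (4|7)=+1, (1|7)=+1; sign (−1)^0·+1^-2·+1^-2 = +1.
(a,b)_5: α=3, u≡4; β=2, v≡4 (mod 5); (4|5)=+1, (4|5)=+1; sign (−1)^0·+1^2·+1^3 = +1.
(a,b)_17: α=1, u≡2; β=1, v≡13 (mod 17); (2|17)=+1, (13|17)=+1; sign (−1)^0·+1^1·+1^1 = +1.
(a,b)_37: α=3, u≡23; β=4, v≡24 (mod 37); (23|37)=-1, (24|37)=-1; sign (−1)^0·-1^4·-1^3 = -1.
(a,b)_23: α=1, u≡12; β=2, v≡13 (mod 23); (12|23)=+1, (13|23)=+1; sign (−1)^0·+1^2·+1^1 = +1.
(a,b)_19: α=-2, u≡14; β=-2, v≡12 (mod 19); (14|19)=-1, (12|19)=-1; sign (−1)^0·-1^-2·-1^-2 = +1.
(a,b)_47: α=1, u≡45; β=1, v≡15 (mod 47); (45|47)=-1, (15|47)=-1; sign (−1)^1·-1^1·-1^1 = -1.
|Ram(-3216158770, 68714)| = 4, even; anisotropic at {2, 11, 37, 47}.

[2, 11, 37, 47]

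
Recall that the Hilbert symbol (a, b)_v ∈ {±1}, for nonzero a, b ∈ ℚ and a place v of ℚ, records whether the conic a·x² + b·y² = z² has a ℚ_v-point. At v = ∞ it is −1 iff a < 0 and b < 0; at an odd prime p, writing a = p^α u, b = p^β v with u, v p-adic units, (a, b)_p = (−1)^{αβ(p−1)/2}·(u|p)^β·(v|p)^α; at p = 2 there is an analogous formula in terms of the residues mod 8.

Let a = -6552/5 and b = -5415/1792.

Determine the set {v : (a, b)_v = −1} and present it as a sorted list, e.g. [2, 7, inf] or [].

(a, b) ≡ (-910, -105) mod (ℚ^×)²; places V = {2, 3, 5, 7, 13, 19, ∞}.
(a,b)_2: α=3, β=-8; u≡1, v≡7 (mod 8); ε(u)ε(v)=0·1, αω(v)=3·0, βω(u)=-8·0; sum ≡ 0  ⇒  +1.
(a,b)_13: α=1, u≡11; β=0, v≡10 (mod 13); (11|13)=-1, (10|13)=+1; sign (−1)^0·-1^0·+1^1 = +1.
(a,b)_5: α=-1, u≡3; β=1, v≡1 (mod 5); (3|5)=-1, (1|5)=+1; sign (−1)^0·-1^1·+1^-1 = -1.
(a,b)_∞: sgn(-910)=−, sgn(-105)=−, so -1.
(a,b)_19: α=0, u≡12; β=2, v≡7 (mod 19); (12|19)=-1, (7|19)=+1; sign (−1)^0·-1^2·+1^0 = +1.
(a,b)_3: α=2, u≡2; β=1, v≡1 (mod 3); (2|3)=-1, (1|3)=+1; sign (−1)^0·-1^1·+1^2 = -1.
(a,b)_7: α=1, u≡6; β=-1, v≡6 (mod 7); (6|7)=-1, (6|7)=-1; sign (−1)^1·-1^-1·-1^1 = -1.
(-910, -105 / ℚ) ramifies at {3, 5, 7, ∞}: a division algebra.

[3, 5, 7, inf]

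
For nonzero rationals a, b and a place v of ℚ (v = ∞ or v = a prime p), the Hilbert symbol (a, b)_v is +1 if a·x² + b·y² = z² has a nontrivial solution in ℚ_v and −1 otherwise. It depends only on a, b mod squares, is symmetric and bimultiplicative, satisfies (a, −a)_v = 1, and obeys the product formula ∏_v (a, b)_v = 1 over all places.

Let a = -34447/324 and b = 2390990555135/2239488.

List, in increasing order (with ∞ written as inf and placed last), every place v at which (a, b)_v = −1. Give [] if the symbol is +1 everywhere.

(a, b) ≡ (-703, 6045) mod (ℚ^×)²; places V = {2, 3, 5, 7, 13, 19, 31, 37, ∞}.
(a,b)_2: α=-2, β=-10; u≡1, v≡5 (mod 8); ε(u)ε(v)=0·0, αω(v)=-2·1, βω(u)=-10·0; sum ≡ 0  ⇒  +1.
(a,b)_37: α=1, u≡13; β=2, v≡15 (mod 37); (13|37)=-1, (15|37)=-1; sign (−1)^0·-1^2·-1^1 = -1.
(a,b)_31: α=0, u≡4; β=1, v≡10 (mod 31); (4|31)=+1, (10|31)=+1; sign (−1)^0·+1^1·+1^0 = +1.
(a,b)_5: α=0, u≡2; β=1, v≡4 (mod 5); (2|5)=-1, (4|5)=+1; sign (−1)^0·-1^1·+1^0 = -1.
(a,b)_∞: sgn(-703)=−, sgn(6045)=+, so +1.
(a,b)_3: α=-4, u≡2; β=-7, v≡2 (mod 3); (2|3)=-1, (2|3)=-1; sign (−1)^0·-1^-7·-1^-4 = -1.
(a,b)_19: α=1, u≡11; β=2, v≡3 (mod 19); (11|19)=+1, (3|19)=-1; sign (−1)^0·+1^2·-1^1 = -1.
(a,b)_7: α=2, u≡2; β=4, v≡2 (mod 7); (2|7)=+1, (2|7)=+1; sign (−1)^0·+1^4·+1^2 = +1.
(a,b)_13: α=0, u≡10; β=1, v≡1 (mod 13); (10|13)=+1, (1|13)=+1; sign (−1)^0·+1^1·+1^0 = +1.
|Ram(-703, 6045)| = 4, even; anisotropic at {3, 5, 19, 37}.

[3, 5, 19, 37]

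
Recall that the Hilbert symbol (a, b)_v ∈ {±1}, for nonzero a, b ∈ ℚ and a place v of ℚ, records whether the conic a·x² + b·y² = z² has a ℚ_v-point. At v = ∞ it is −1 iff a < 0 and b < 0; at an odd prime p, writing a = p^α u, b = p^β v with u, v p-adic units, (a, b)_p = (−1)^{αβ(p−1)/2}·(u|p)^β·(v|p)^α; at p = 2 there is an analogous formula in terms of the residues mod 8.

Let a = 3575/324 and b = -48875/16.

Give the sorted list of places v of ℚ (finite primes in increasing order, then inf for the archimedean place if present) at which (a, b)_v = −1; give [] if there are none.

(a, b) ≡ (143, -1955) mod (ℚ^×)²; places V = {2, 3, 5, 11, 13, 17, 23, ∞}.
(a,b)_2: α=-2, β=-4; u≡7, v≡5 (mod 8); ε(u)ε(v)=1·0, αω(v)=-2·1, βω(u)=-4·0; sum ≡ 0  ⇒  +1.
(a,b)_11: α=1, u≡10; β=0, v≡4 (mod 11); (10|11)=-1, (4|11)=+1; sign (−1)^0·-1^0·+1^1 = +1.
(a,b)_5: α=2, u≡2; β=3, v≡4 (mod 5); (2|5)=-1, (4|5)=+1; sign (−1)^0·-1^3·+1^2 = -1.
(a,b)_∞: sgn(143)=+, sgn(-1955)=−, so +1.
(a,b)_3: α=-4, u≡2; β=0, v≡1 (mod 3); (2|3)=-1, (1|3)=+1; sign (−1)^0·-1^0·+1^-4 = +1.
(a,b)_17: α=0, u≡5; β=1, v≡2 (mod 17); (5|17)=-1, (2|17)=+1; sign (−1)^0·-1^1·+1^0 = -1.
(a,b)_23: α=0, u≡5; β=1, v≡21 (mod 23); (5|23)=-1, (21|23)=-1; sign (−1)^0·-1^1·-1^0 = -1.
(a,b)_13: α=1, u≡11; β=0, v≡6 (mod 13); (11|13)=-1, (6|13)=-1; sign (−1)^0·-1^0·-1^1 = -1.
Ram(143, -1955) = {5, 13, 17, 23}; no ℚ_5-point on the conic.

[5, 13, 17, 23]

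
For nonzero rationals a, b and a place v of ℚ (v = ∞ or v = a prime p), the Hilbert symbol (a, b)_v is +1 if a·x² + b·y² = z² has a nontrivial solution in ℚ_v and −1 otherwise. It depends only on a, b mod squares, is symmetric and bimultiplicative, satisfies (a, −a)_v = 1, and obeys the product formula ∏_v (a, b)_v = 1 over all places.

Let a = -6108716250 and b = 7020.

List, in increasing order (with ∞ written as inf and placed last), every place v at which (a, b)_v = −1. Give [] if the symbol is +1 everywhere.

Mod squares: a ≡ -714, b ≡ 195. Check v ∈ {∞, 2, 3, 5, 7, 13, 17}.
v=∞: -714 < 0 and 195 > 0  ⇒  (a,b)_∞ = +1.
v=7: a=7^1·(≡3), b=7^0·(≡6) mod 7; (3|7)=-1, (6|7)=-1; (−1)^{1·0·3}·(-1)^0·(-1)^1 = -1.
v=13: a=13^2·(≡3), b=13^1·(≡7) mod 13; (3|13)=+1, (7|13)=-1; (−1)^{2·1·6}·(+1)^1·(-1)^2 = +1.
v=17: a=17^1·(≡9), b=17^0·(≡16) mod 17; (9|17)=+1, (16|17)=+1; (−1)^{1·0·8}·(+1)^0·(+1)^1 = +1.
v=2: v_2(a)=1, v_2(b)=2; units ≡ 3, 3 (mod 8); ε·ε+αω+βω = 1·1+1·1+2·1 ≡ 0  ⇒  (a,b)_2 = +1.
v=3: a=3^5·(≡2), b=3^3·(≡2) mod 3; (2|3)=-1, (2|3)=-1; (−1)^{5·3·1}·(-1)^3·(-1)^5 = -1.
v=5: a=5^4·(≡4), b=5^1·(≡4) mod 5; (4|5)=+1, (4|5)=+1; (−1)^{4·1·2}·(+1)^1·(+1)^4 = +1.
|Ram(-714, 195)| = 2, even; anisotropic at {3, 7}.

[3, 7]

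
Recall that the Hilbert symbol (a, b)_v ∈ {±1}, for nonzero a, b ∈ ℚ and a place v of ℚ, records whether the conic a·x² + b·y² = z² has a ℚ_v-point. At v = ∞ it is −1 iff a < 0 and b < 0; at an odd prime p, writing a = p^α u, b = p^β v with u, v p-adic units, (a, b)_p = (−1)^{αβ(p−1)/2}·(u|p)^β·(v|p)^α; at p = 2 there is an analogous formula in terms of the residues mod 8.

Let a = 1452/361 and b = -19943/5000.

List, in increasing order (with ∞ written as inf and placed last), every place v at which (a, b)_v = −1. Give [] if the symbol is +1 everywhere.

[2, 3]

(a, b) ≡ (3, -814) mod (ℚ^×)²; places V = {2, 3, 5, 7, 11, 19, 37, ∞}.
(a,b)_2: α=2, β=-3; u≡3, v≡1 (mod 8); ε(u)ε(v)=1·0, αω(v)=2·0, βω(u)=-3·1; sum ≡ 1  ⇒  -1.
(a,b)_11: α=2, u≡5; β=1, v≡4 (mod 11); (5|11)=+1, (4|11)=+1; sign (−1)^0·+1^1·+1^2 = +1.
(a,b)_∞: sgn(3)=+, sgn(-814)=−, so +1.
(a,b)_3: α=1, u≡1; β=0, v≡2 (mod 3); (1|3)=+1, (2|3)=-1; sign (−1)^0·+1^0·-1^1 = -1.
(a,b)_7: α=0, u≡6; β=2, v≡3 (mod 7); (6|7)=-1, (3|7)=-1; sign (−1)^0·-1^2·-1^0 = +1.
(a,b)_5: α=0, u≡2; β=-4, v≡4 (mod 5); (2|5)=-1, (4|5)=+1; sign (−1)^0·-1^-4·+1^0 = +1.
(a,b)_19: α=-2, u≡8; β=0, v≡15 (mod 19); (8|19)=-1, (15|19)=-1; sign (−1)^0·-1^0·-1^-2 = +1.
(a,b)_37: α=0, u≡36; β=1, v≡18 (mod 37); (36|37)=+1, (18|37)=-1; sign (−1)^0·+1^1·-1^0 = +1.
(3, -814 / ℚ) ramifies at {2, 3}: a division algebra.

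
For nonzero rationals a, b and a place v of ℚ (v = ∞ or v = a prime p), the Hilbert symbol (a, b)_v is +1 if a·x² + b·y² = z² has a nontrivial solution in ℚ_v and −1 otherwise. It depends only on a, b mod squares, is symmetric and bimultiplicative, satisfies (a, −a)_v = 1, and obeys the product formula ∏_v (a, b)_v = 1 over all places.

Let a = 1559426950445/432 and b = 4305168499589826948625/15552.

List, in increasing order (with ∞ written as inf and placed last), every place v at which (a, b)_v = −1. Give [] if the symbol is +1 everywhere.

(a, b) ≡ (15, 33915) mod (ℚ^×)²; places V = {2, 3, 5, 7, 13, 17, 19, ∞}.
(a,b)_13: α=2, u≡8; β=4, v≡5 (mod 13); (8|13)=-1, (5|13)=-1; sign (−1)^0·-1^4·-1^2 = +1.
(a,b)_5: α=1, u≡2; β=3, v≡2 (mod 5); (2|5)=-1, (2|5)=-1; sign (−1)^0·-1^3·-1^1 = +1.
(a,b)_17: α=2, u≡1; β=5, v≡12 (mod 17); (1|17)=+1, (12|17)=-1; sign (−1)^0·+1^5·-1^2 = +1.
(a,b)_2: α=-4, β=-6; u≡7, v≡3 (mod 8); ε(u)ε(v)=1·1, αω(v)=-4·1, βω(u)=-6·0; sum ≡ 1  ⇒  -1.
(a,b)_19: α=4, u≡12; β=5, v≡15 (mod 19); (12|19)=-1, (15|19)=-1; sign (−1)^0·-1^5·-1^4 = -1.
(a,b)_3: α=-3, u≡2; β=-5, v≡1 (mod 3); (2|3)=-1, (1|3)=+1; sign (−1)^1·-1^-5·+1^-3 = +1.
(a,b)_7: α=2, u≡4; β=3, v≡4 (mod 7); (4|7)=+1, (4|7)=+1; sign (−1)^0·+1^3·+1^2 = +1.
(a,b)_∞: sgn(15)=+, sgn(33915)=+, so +1.
Ram(15, 33915) = {2, 19}; no ℚ_2-point on the conic.

[2, 19]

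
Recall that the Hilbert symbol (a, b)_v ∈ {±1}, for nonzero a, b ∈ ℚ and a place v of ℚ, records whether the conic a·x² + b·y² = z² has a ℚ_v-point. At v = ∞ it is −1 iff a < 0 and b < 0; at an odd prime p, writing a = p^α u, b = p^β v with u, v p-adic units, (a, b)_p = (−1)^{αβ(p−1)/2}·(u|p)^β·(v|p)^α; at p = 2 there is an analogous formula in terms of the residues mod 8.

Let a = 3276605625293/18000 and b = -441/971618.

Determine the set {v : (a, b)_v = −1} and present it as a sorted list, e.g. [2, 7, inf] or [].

(a, b) ≡ (13585, -2) mod (ℚ^×)²; places V = {2, 3, 5, 7, 11, 13, 17, 19, 41, ∞}.
(a,b)_19: α=1, u≡14; β=0, v≡1 (mod 19); (14|19)=-1, (1|19)=+1; sign (−1)^0·-1^0·+1^1 = +1.
(a,b)_5: α=-3, u≡2; β=0, v≡3 (mod 5); (2|5)=-1, (3|5)=-1; sign (−1)^0·-1^0·-1^-3 = -1.
(a,b)_11: α=5, u≡4; β=0, v≡1 (mod 11); (4|11)=+1, (1|11)=+1; sign (−1)^0·+1^0·+1^5 = +1.
(a,b)_7: α=2, u≡6; β=2, v≡3 (mod 7); (6|7)=-1, (3|7)=-1; sign (−1)^0·-1^2·-1^2 = +1.
(a,b)_3: α=-2, u≡1; β=2, v≡1 (mod 3); (1|3)=+1, (1|3)=+1; sign (−1)^0·+1^2·+1^-2 = +1.
(a,b)_41: α=2, u≡24; β=-2, v≡23 (mod 41); (24|41)=-1, (23|41)=+1; sign (−1)^0·-1^-2·+1^2 = +1.
(a,b)_17: α=0, u≡16; β=-2, v≡4 (mod 17); (16|17)=+1, (4|17)=+1; sign (−1)^0·+1^-2·+1^0 = +1.
(a,b)_2: α=-4, β=-1; u≡1, v≡7 (mod 8); ε(u)ε(v)=0·1, αω(v)=-4·0, βω(u)=-1·0; sum ≡ 0  ⇒  +1.
(a,b)_13: α=1, u≡2; β=0, v≡6 (mod 13); (2|13)=-1, (6|13)=-1; sign (−1)^0·-1^0·-1^1 = -1.
(a,b)_∞: sgn(13585)=+, sgn(-2)=−, so +1.
Ram(13585, -2) = {5, 13}; no ℚ_5-point on the conic.

[5, 13]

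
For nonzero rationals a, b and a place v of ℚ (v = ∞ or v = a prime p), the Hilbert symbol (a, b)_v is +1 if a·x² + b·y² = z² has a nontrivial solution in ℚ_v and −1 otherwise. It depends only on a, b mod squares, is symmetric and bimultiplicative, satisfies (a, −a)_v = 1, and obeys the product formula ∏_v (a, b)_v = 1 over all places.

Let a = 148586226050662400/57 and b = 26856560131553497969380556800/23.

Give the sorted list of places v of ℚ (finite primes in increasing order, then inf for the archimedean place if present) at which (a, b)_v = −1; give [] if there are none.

[3, 7, 11, 31]

Mod squares: a ≡ 162393, b ≡ 2533289. Check v ∈ {∞, 2, 3, 5, 7, 11, 13, 17, 19, 23, 31, 37}.
v=∞: 162393 > 0 and 2533289 > 0  ⇒  (a,b)_∞ = +1.
v=3: a=3^-1·(≡2), b=3^2·(≡2) mod 3; (2|3)=-1, (2|3)=-1; (−1)^{-1·2·1}·(-1)^2·(-1)^-1 = -1.
v=19: a=19^-1·(≡9), b=19^1·(≡14) mod 19; (9|19)=+1, (14|19)=-1; (−1)^{-1·1·9}·(+1)^1·(-1)^-1 = +1.
v=7: a=7^3·(≡1), b=7^4·(≡5) mod 7; (1|7)=+1, (5|7)=-1; (−1)^{3·4·3}·(+1)^4·(-1)^3 = -1.
v=11: a=11^1·(≡4), b=11^3·(≡4) mod 11; (4|11)=+1, (4|11)=+1; (−1)^{1·3·5}·(+1)^3·(+1)^1 = -1.
v=13: a=13^2·(≡9), b=13^2·(≡5) mod 13; (9|13)=+1, (5|13)=-1; (−1)^{2·2·6}·(+1)^2·(-1)^2 = +1.
v=2: v_2(a)=18, v_2(b)=24; units ≡ 1, 1 (mod 8); ε·ε+αω+βω = 0·0+18·0+24·0 ≡ 0  ⇒  (a,b)_2 = +1.
v=37: a=37^1·(≡20), b=37^2·(≡33) mod 37; (20|37)=-1, (33|37)=+1; (−1)^{1·2·18}·(-1)^2·(+1)^1 = +1.
v=23: a=23^0·(≡2), b=23^-1·(≡11) mod 23; (2|23)=+1, (11|23)=-1; (−1)^{0·-1·11}·(+1)^-1·(-1)^0 = +1.
v=5: a=5^2·(≡3), b=5^2·(≡4) mod 5; (3|5)=-1, (4|5)=+1; (−1)^{2·2·2}·(-1)^2·(+1)^2 = +1.
v=31: a=31^2·(≡15), b=31^3·(≡30) mod 31; (15|31)=-1, (30|31)=-1; (−1)^{2·3·15}·(-1)^3·(-1)^2 = -1.
v=17: a=17^0·(≡8), b=17^1·(≡3) mod 17; (8|17)=+1, (3|17)=-1; (−1)^{0·1·8}·(+1)^1·(-1)^0 = +1.
|Ram(162393, 2533289)| = 4, even; anisotropic at {3, 7, 11, 31}.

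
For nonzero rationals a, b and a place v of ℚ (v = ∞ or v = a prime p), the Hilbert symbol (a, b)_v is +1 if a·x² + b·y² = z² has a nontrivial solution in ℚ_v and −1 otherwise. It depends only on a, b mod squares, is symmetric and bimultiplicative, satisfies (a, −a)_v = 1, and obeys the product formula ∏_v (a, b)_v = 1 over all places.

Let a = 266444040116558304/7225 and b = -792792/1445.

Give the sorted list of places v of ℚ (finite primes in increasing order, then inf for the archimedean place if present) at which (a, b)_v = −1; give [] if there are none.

[7, 13]

(a, b) ≡ (286, -910) mod (ℚ^×)²; places V = {2, 3, 5, 7, 11, 13, 17, ∞}.
(a,b)_7: α=4, u≡6; β=1, v≡6 (mod 7); (6|7)=-1, (6|7)=-1; sign (−1)^0·-1^1·-1^4 = -1.
(a,b)_2: α=5, β=3; u≡7, v≡1 (mod 8); ε(u)ε(v)=1·0, αω(v)=5·0, βω(u)=3·0; sum ≡ 0  ⇒  +1.
(a,b)_∞: sgn(286)=+, sgn(-910)=−, so +1.
(a,b)_5: α=-2, u≡1; β=-1, v≡2 (mod 5); (1|5)=+1, (2|5)=-1; sign (−1)^0·+1^-1·-1^-2 = +1.
(a,b)_3: α=4, u≡1; β=2, v≡2 (mod 3); (1|3)=+1, (2|3)=-1; sign (−1)^0·+1^2·-1^4 = +1.
(a,b)_13: α=3, u≡9; β=1, v≡6 (mod 13); (9|13)=+1, (6|13)=-1; sign (−1)^0·+1^1·-1^3 = -1.
(a,b)_11: α=7, u≡4; β=2, v≡1 (mod 11); (4|11)=+1, (1|11)=+1; sign (−1)^0·+1^2·+1^7 = +1.
(a,b)_17: α=-2, u≡14; β=-2, v≡4 (mod 17); (14|17)=-1, (4|17)=+1; sign (−1)^0·-1^-2·+1^-2 = +1.
Ram(286, -910) = {7, 13}; no ℚ_7-point on the conic.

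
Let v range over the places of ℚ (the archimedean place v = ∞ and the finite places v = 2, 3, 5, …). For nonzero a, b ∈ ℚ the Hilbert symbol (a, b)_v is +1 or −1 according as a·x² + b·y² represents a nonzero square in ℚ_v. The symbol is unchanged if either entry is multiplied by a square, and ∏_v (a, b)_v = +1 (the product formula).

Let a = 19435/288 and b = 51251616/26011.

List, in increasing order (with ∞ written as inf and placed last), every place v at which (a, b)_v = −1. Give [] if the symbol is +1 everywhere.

(a, b) ≡ (230, 494) mod (ℚ^×)²; places V = {2, 3, 5, 13, 19, 23, 37, ∞}.
(a,b)_5: α=1, u≡4; β=0, v≡1 (mod 5); (4|5)=+1, (1|5)=+1; sign (−1)^0·+1^0·+1^1 = +1.
(a,b)_19: α=0, u≡12; β=-1, v≡9 (mod 19); (12|19)=-1, (9|19)=+1; sign (−1)^0·-1^-1·+1^0 = -1.
(a,b)_∞: sgn(230)=+, sgn(494)=+, so +1.
(a,b)_37: α=0, u≡8; β=-2, v≡23 (mod 37); (8|37)=-1, (23|37)=-1; sign (−1)^0·-1^-2·-1^0 = +1.
(a,b)_3: α=-2, u≡2; β=6, v≡2 (mod 3); (2|3)=-1, (2|3)=-1; sign (−1)^0·-1^6·-1^-2 = +1.
(a,b)_13: α=2, u≡12; β=3, v≡10 (mod 13); (12|13)=+1, (10|13)=+1; sign (−1)^0·+1^3·+1^2 = +1.
(a,b)_2: α=-5, β=5; u≡3, v≡7 (mod 8); ε(u)ε(v)=1·1, αω(v)=-5·0, βω(u)=5·1; sum ≡ 0  ⇒  +1.
(a,b)_23: α=1, u≡11; β=0, v≡10 (mod 23); (11|23)=-1, (10|23)=-1; sign (−1)^0·-1^0·-1^1 = -1.
Ram(230, 494) = {19, 23}; no ℚ_19-point on the conic.

[19, 23]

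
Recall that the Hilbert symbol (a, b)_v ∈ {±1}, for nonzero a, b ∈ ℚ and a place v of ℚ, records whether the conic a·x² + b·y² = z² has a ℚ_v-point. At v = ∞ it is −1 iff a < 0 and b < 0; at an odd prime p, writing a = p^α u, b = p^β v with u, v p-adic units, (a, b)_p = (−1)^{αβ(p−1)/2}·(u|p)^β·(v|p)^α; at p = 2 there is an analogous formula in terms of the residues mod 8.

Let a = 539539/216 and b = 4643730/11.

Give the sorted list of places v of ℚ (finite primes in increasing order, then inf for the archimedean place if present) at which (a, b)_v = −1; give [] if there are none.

[2, 3, 11, 13]

Mod squares: a ≡ 546, b ≡ 1430. Check v ∈ {∞, 2, 3, 5, 7, 11, 13}.
v=2: v_2(a)=-3, v_2(b)=1; units ≡ 1, 3 (mod 8); ε·ε+αω+βω = 0·1+-3·1+1·0 ≡ 1  ⇒  (a,b)_2 = -1.
v=13: a=13^1·(≡9), b=13^1·(≡2) mod 13; (9|13)=+1, (2|13)=-1; (−1)^{1·1·6}·(+1)^1·(-1)^1 = -1.
v=11: a=11^2·(≡10), b=11^-1·(≡3) mod 11; (10|11)=-1, (3|11)=+1; (−1)^{2·-1·5}·(-1)^-1·(+1)^2 = -1.
v=5: a=5^0·(≡4), b=5^1·(≡1) mod 5; (4|5)=+1, (1|5)=+1; (−1)^{0·1·2}·(+1)^1·(+1)^0 = +1.
v=3: a=3^-3·(≡2), b=3^6·(≡2) mod 3; (2|3)=-1, (2|3)=-1; (−1)^{-3·6·1}·(-1)^6·(-1)^-3 = -1.
v=7: a=7^3·(≡2), b=7^2·(≡1) mod 7; (2|7)=+1, (1|7)=+1; (−1)^{3·2·3}·(+1)^2·(+1)^3 = +1.
v=∞: 546 > 0 and 1430 > 0  ⇒  (a,b)_∞ = +1.
(546, 1430 / ℚ) ramifies at {2, 3, 11, 13}: a division algebra.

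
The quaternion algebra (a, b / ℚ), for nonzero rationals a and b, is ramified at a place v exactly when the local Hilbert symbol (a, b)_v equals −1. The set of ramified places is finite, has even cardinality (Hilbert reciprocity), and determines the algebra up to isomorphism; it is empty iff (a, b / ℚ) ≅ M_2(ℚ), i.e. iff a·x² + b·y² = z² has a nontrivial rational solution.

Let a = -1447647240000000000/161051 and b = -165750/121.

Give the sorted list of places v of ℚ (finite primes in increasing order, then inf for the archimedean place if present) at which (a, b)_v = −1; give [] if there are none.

Mod squares: a ≡ -8151, b ≡ -6630. Check v ∈ {∞, 2, 3, 5, 11, 13, 17, 19}.
v=11: a=11^-5·(≡6), b=11^-2·(≡9) mod 11; (6|11)=-1, (9|11)=+1; (−1)^{-5·-2·5}·(-1)^-2·(+1)^-5 = +1.
v=17: a=17^2·(≡8), b=17^1·(≡4) mod 17; (8|17)=+1, (4|17)=+1; (−1)^{2·1·8}·(+1)^1·(+1)^2 = +1.
v=19: a=19^1·(≡14), b=19^0·(≡9) mod 19; (14|19)=-1, (9|19)=+1; (−1)^{1·0·9}·(-1)^0·(+1)^1 = +1.
v=∞: -8151 < 0 and -6630 < 0  ⇒  (a,b)_∞ = -1.
v=13: a=13^3·(≡4), b=13^1·(≡4) mod 13; (4|13)=+1, (4|13)=+1; (−1)^{3·1·6}·(+1)^1·(+1)^3 = +1.
v=5: a=5^10·(≡4), b=5^3·(≡4) mod 5; (4|5)=+1, (4|5)=+1; (−1)^{10·3·2}·(+1)^3·(+1)^10 = +1.
v=2: v_2(a)=12, v_2(b)=1; units ≡ 1, 5 (mod 8); ε·ε+αω+βω = 0·0+12·1+1·0 ≡ 0  ⇒  (a,b)_2 = +1.
v=3: a=3^1·(≡1), b=3^1·(≡1) mod 3; (1|3)=+1, (1|3)=+1; (−1)^{1·1·1}·(+1)^1·(+1)^1 = -1.
(-8151, -6630 / ℚ) ramifies at {3, ∞}: a division algebra.

[3, inf]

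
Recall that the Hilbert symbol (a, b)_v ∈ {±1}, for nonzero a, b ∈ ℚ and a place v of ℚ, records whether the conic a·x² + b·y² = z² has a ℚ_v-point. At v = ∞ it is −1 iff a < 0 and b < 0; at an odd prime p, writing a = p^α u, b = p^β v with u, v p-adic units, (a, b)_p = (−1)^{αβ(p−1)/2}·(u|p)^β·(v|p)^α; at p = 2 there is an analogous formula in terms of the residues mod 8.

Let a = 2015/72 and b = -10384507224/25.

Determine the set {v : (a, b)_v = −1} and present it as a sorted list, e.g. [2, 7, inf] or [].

Mod squares: a ≡ 4030, b ≡ -288458534. Check v ∈ {∞, 2, 3, 5, 7, 13, 29, 31, 41, 43}.
v=∞: 4030 > 0 and -288458534 < 0  ⇒  (a,b)_∞ = +1.
v=41: a=41^0·(≡24), b=41^1·(≡3) mod 41; (24|41)=-1, (3|41)=-1; (−1)^{0·1·20}·(-1)^1·(-1)^0 = -1.
v=5: a=5^1·(≡4), b=5^-2·(≡1) mod 5; (4|5)=+1, (1|5)=+1; (−1)^{1·-2·2}·(+1)^-2·(+1)^1 = +1.
v=31: a=31^1·(≡22), b=31^1·(≡25) mod 31; (22|31)=-1, (25|31)=+1; (−1)^{1·1·15}·(-1)^1·(+1)^1 = +1.
v=13: a=13^1·(≡11), b=13^1·(≡4) mod 13; (11|13)=-1, (4|13)=+1; (−1)^{1·1·6}·(-1)^1·(+1)^1 = -1.
v=29: a=29^0·(≡1), b=29^1·(≡6) mod 29; (1|29)=+1, (6|29)=+1; (−1)^{0·1·14}·(+1)^1·(+1)^0 = +1.
v=2: v_2(a)=-3, v_2(b)=3; units ≡ 7, 5 (mod 8); ε·ε+αω+βω = 1·0+-3·1+3·0 ≡ 1  ⇒  (a,b)_2 = -1.
v=3: a=3^-2·(≡1), b=3^2·(≡1) mod 3; (1|3)=+1, (1|3)=+1; (−1)^{-2·2·1}·(+1)^2·(+1)^-2 = +1.
v=43: a=43^0·(≡25), b=43^1·(≡31) mod 43; (25|43)=+1, (31|43)=+1; (−1)^{0·1·21}·(+1)^1·(+1)^0 = +1.
v=7: a=7^0·(≡3), b=7^1·(≡2) mod 7; (3|7)=-1, (2|7)=+1; (−1)^{0·1·3}·(-1)^1·(+1)^0 = -1.
|Ram(4030, -288458534)| = 4, even; anisotropic at {2, 7, 13, 41}.

[2, 7, 13, 41]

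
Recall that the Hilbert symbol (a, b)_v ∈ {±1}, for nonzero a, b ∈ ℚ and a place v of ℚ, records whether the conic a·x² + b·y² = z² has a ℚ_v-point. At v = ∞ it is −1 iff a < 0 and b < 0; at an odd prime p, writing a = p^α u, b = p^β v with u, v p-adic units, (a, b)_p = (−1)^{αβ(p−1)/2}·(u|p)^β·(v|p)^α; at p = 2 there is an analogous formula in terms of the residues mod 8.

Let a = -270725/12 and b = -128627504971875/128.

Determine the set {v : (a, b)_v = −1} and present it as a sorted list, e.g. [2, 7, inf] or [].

[5, inf]

Mod squares: a ≡ -663, b ≡ -390. Check v ∈ {∞, 2, 3, 5, 7, 13, 17}.
v=∞: -663 < 0 and -390 < 0  ⇒  (a,b)_∞ = -1.
v=17: a=17^1·(≡6), b=17^2·(≡8) mod 17; (6|17)=-1, (8|17)=+1; (−1)^{1·2·8}·(-1)^2·(+1)^1 = +1.
v=2: v_2(a)=-2, v_2(b)=-7; units ≡ 1, 5 (mod 8); ε·ε+αω+βω = 0·0+-2·1+-7·0 ≡ 0  ⇒  (a,b)_2 = +1.
v=3: a=3^-1·(≡1), b=3^3·(≡2) mod 3; (1|3)=+1, (2|3)=-1; (−1)^{-1·3·1}·(+1)^3·(-1)^-1 = +1.
v=13: a=13^1·(≡12), b=13^3·(≡9) mod 13; (12|13)=+1, (9|13)=+1; (−1)^{1·3·6}·(+1)^3·(+1)^1 = +1.
v=7: a=7^2·(≡1), b=7^4·(≡4) mod 7; (1|7)=+1, (4|7)=+1; (−1)^{2·4·3}·(+1)^4·(+1)^2 = +1.
v=5: a=5^2·(≡3), b=5^5·(≡3) mod 5; (3|5)=-1, (3|5)=-1; (−1)^{2·5·2}·(-1)^5·(-1)^2 = -1.
(-663, -390 / ℚ) ramifies at {5, ∞}: a division algebra.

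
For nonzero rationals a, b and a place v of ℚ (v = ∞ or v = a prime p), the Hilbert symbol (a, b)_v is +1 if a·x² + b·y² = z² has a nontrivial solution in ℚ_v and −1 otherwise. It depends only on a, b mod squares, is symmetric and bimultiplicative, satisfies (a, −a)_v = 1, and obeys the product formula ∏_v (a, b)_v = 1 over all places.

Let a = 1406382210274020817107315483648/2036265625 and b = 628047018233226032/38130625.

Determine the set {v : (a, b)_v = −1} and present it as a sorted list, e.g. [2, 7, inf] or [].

[23, 29]

Mod squares: a ≡ 713, b ≡ 32158883. Check v ∈ {∞, 2, 3, 5, 7, 13, 17, 19, 23, 29, 31, 37, 41, 43}.
v=3: a=3^2·(≡2), b=3^0·(≡2) mod 3; (2|3)=-1, (2|3)=-1; (−1)^{2·0·1}·(-1)^0·(-1)^2 = +1.
v=19: a=19^-4·(≡15), b=19^-2·(≡10) mod 19; (15|19)=-1, (10|19)=-1; (−1)^{-4·-2·9}·(-1)^-2·(-1)^-4 = +1.
v=5: a=5^-6·(≡3), b=5^-4·(≡3) mod 5; (3|5)=-1, (3|5)=-1; (−1)^{-6·-4·2}·(-1)^-4·(-1)^-6 = +1.
v=7: a=7^6·(≡6), b=7^4·(≡2) mod 7; (6|7)=-1, (2|7)=+1; (−1)^{6·4·3}·(-1)^4·(+1)^6 = +1.
v=29: a=29^2·(≡3), b=29^1·(≡20) mod 29; (3|29)=-1, (20|29)=+1; (−1)^{2·1·14}·(-1)^1·(+1)^2 = -1.
v=37: a=37^2·(≡16), b=37^1·(≡18) mod 37; (16|37)=+1, (18|37)=-1; (−1)^{2·1·18}·(+1)^1·(-1)^2 = +1.
v=23: a=23^3·(≡9), b=23^2·(≡11) mod 23; (9|23)=+1, (11|23)=-1; (−1)^{3·2·11}·(+1)^2·(-1)^3 = -1.
v=17: a=17^0·(≡16), b=17^1·(≡11) mod 17; (16|17)=+1, (11|17)=-1; (−1)^{0·1·8}·(+1)^1·(-1)^0 = +1.
v=43: a=43^2·(≡10), b=43^1·(≡6) mod 43; (10|43)=+1, (6|43)=+1; (−1)^{2·1·21}·(+1)^1·(+1)^2 = +1.
v=∞: 713 > 0 and 32158883 > 0  ⇒  (a,b)_∞ = +1.
v=2: v_2(a)=10, v_2(b)=4; units ≡ 1, 3 (mod 8); ε·ε+αω+βω = 0·1+10·1+4·0 ≡ 0  ⇒  (a,b)_2 = +1.
v=41: a=41^2·(≡8), b=41^1·(≡8) mod 41; (8|41)=+1, (8|41)=+1; (−1)^{2·1·20}·(+1)^1·(+1)^2 = +1.
v=31: a=31^3·(≡29), b=31^2·(≡28) mod 31; (29|31)=-1, (28|31)=+1; (−1)^{3·2·15}·(-1)^2·(+1)^3 = +1.
v=13: a=13^0·(≡7), b=13^-2·(≡9) mod 13; (7|13)=-1, (9|13)=+1; (−1)^{0·-2·6}·(-1)^-2·(+1)^0 = +1.
|Ram(713, 32158883)| = 2, even; anisotropic at {23, 29}.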